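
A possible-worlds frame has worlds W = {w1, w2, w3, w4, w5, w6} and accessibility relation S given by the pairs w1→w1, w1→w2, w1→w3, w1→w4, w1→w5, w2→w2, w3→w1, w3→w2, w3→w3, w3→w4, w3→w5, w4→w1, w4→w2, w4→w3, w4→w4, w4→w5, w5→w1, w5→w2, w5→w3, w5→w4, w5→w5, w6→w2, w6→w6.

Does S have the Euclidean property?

Euclidean: no — w1 S w2 and w1 S w3, but not w2 S w3.

No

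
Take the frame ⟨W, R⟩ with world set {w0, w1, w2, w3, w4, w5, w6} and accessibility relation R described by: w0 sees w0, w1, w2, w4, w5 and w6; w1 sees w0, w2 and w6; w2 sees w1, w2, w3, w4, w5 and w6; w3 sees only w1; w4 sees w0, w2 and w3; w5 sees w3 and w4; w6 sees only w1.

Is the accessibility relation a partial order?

No

Reflexive: no — w1 is not related to itself.
Transitive: no — w0 R w2 and w2 R w3, but not w0 R w3.
Antisymmetric: no — w0 R w1 and w1 R w0 with w0 ≠ w1.
So R is not a partial order.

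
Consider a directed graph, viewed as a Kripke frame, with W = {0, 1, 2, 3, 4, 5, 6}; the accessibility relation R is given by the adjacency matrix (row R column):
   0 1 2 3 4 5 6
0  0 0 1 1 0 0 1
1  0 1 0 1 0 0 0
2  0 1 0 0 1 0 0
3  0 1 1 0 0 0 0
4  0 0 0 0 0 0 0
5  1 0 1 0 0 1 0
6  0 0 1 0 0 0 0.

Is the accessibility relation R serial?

No

Serial: no — 4 has no R-successor.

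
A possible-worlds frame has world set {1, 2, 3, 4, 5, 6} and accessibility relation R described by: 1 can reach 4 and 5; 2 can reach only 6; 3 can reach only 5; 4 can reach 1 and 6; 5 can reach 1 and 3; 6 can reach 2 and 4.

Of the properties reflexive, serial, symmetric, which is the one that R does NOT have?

Reflexive: no — 1 is not related to itself.
Serial: yes — every world has a successor (e.g. 1 R 4).
Symmetric: yes — every pair in R has its reverse in R.
Only reflexive fails.

reflexive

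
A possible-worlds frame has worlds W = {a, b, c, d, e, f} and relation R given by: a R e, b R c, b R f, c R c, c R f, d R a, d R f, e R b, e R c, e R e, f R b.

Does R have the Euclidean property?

Euclidean: no — b R f and b R c, but not f R c.

No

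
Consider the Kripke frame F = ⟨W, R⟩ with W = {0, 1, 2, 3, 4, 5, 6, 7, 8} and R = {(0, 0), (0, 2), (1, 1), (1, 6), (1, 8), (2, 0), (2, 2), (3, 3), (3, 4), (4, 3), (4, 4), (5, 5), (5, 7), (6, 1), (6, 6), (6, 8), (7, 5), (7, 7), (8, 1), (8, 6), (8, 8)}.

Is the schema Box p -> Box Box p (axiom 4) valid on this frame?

Yes

By correspondence theory, 4 is valid on a frame iff R is transitive.
Transitive: yes — every two-step R-path is closed by a direct edge.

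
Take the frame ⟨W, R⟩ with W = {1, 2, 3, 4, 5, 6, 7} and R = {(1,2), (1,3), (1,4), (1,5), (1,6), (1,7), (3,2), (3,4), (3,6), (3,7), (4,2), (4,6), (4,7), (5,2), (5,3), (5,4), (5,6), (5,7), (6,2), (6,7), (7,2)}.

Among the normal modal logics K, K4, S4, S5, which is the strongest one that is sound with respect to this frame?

Transitive (axiom 4): yes — every two-step R-path is closed by a direct edge.
Reflexive (axiom T): no — 1 is not related to itself.
Euclidean (axiom 5): no — 1 R 2 and 1 R 3, but not 2 R 3.
So F validates K, K4; S4 would additionally require R to be reflexive. The strongest is K4.

K4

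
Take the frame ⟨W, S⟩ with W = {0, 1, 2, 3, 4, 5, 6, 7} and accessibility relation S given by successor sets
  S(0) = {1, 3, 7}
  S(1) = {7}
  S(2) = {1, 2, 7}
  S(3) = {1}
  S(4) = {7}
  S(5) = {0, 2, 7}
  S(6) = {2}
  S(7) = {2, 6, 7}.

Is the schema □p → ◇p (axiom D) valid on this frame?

Yes

The schema D characterises exactly the serial frames.
Serial: yes — every world has a successor (e.g. 0 S 1).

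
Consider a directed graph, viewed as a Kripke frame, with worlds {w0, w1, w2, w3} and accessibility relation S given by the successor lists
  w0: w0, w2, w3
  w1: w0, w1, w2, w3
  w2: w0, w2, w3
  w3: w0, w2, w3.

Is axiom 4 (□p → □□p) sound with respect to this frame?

Axiom 4 corresponds to the accessibility relation being transitive.
Transitive: yes — every two-step S-path is closed by a direct edge.

Yes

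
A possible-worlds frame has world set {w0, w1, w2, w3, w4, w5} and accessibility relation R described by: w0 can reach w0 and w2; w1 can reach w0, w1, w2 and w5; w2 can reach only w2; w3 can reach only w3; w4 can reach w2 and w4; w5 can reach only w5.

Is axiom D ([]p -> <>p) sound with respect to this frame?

The schema D characterises exactly the serial frames.
Serial: yes — every world has a successor (e.g. w0 R w0).

Yes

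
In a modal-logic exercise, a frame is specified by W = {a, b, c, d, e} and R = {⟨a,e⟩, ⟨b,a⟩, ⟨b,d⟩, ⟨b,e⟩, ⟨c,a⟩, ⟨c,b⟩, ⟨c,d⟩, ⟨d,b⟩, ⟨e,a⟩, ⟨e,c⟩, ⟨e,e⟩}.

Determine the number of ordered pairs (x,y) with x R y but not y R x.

6

Enumerating: (b,a), (b,e), (c,a), (c,b), (c,d), (e,c).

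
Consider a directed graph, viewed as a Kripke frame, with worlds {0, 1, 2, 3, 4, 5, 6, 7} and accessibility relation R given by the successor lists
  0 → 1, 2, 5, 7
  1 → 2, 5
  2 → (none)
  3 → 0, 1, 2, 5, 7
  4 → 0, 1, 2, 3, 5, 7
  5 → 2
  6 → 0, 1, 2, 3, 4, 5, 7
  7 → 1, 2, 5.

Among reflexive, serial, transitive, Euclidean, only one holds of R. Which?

Reflexive: no — 0 is not related to itself.
Serial: no — 2 has no R-successor.
Transitive: yes — every two-step R-path is closed by a direct edge.
Euclidean: no — 0 R 1 and 0 R 7, but not 1 R 7.
Only transitive holds.

transitive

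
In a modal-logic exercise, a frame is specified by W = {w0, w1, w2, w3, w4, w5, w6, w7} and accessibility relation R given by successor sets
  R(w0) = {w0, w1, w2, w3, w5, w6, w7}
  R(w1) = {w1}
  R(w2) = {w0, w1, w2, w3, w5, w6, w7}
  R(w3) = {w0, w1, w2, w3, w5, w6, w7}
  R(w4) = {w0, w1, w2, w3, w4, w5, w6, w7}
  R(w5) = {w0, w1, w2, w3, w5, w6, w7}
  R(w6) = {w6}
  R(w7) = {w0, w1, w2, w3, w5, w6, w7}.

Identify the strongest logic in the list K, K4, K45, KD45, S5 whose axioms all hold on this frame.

K4

Transitive (axiom 4): yes — every two-step R-path is closed by a direct edge.
Euclidean (axiom 5): no — w0 R w1 and w0 R w2, but not w1 R w2.
Serial (axiom D): yes — every world has a successor (e.g. w0 R w0).
Reflexive (axiom T): yes — every world is R-related to itself.
So F validates K, K4; K45 would additionally require R to be Euclidean. The strongest is K4.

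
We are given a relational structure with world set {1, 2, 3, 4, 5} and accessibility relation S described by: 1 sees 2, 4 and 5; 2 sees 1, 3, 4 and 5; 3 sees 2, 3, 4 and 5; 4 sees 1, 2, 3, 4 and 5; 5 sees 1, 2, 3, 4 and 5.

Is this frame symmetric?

Yes

Symmetric: yes — every pair in S has its reverse in S.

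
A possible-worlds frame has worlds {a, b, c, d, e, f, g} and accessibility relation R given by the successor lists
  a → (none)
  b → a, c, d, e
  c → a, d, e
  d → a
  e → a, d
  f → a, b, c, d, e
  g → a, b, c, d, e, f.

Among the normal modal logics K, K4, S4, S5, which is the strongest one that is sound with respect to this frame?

Transitive (axiom 4): yes — every two-step R-path is closed by a direct edge.
Reflexive (axiom T): no — a is not related to itself.
Euclidean (axiom 5): no — b R a and b R c, but not a R c.
So F validates K, K4; S4 would additionally require R to be reflexive. The strongest is K4.

K4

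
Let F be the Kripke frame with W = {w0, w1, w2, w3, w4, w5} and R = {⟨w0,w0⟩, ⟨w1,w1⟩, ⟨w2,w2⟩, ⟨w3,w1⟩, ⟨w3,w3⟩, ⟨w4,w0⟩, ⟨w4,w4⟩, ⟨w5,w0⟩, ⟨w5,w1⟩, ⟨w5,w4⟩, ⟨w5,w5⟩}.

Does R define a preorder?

Yes

Reflexive: yes — every world is R-related to itself.
Transitive: yes — every two-step R-path is closed by a direct edge.
So R is a preorder.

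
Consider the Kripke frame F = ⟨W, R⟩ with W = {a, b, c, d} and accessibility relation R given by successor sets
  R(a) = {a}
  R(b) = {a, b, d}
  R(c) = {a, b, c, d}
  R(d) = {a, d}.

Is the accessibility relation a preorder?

Reflexive: yes — every world is R-related to itself.
Transitive: yes — every two-step R-path is closed by a direct edge.
So R is a preorder.

Yes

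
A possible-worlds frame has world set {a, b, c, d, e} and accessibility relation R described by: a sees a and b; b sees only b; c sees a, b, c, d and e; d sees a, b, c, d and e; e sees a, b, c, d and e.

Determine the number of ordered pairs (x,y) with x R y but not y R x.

7

Enumerating: (a,b), (c,a), (c,b), (d,a), (d,b), (e,a), (e,b).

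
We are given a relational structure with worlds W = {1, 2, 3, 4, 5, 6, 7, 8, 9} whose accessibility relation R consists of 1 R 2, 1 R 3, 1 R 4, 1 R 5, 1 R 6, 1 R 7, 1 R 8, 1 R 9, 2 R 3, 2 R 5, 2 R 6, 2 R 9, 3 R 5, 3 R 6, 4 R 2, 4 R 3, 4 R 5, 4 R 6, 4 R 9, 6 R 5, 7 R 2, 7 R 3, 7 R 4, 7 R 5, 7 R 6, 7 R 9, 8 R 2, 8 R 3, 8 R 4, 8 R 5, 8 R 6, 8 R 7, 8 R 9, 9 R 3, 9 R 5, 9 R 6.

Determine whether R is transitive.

Yes

Transitive: yes — every two-step R-path is closed by a direct edge.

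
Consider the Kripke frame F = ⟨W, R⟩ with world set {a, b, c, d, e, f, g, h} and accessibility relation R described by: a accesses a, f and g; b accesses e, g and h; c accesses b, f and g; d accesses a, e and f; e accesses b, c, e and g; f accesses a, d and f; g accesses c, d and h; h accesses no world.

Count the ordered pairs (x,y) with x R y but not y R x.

Enumerating: (a,g), (b,g), (b,h), (c,b), (c,f), (d,a), (d,e), (e,c), (e,g), (g,d), (g,h).

11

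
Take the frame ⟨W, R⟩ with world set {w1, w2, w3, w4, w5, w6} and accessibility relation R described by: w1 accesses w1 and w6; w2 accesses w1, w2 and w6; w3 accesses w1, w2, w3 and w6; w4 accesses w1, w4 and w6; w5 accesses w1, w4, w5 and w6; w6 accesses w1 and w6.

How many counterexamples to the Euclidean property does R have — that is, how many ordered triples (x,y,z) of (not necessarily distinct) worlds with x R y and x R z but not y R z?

Enumerating: (w2,w1,w2), (w2,w6,w2), (w3,w1,w2), (w3,w1,w3), (w3,w2,w3), (w3,w6,w2), (w3,w6,w3), (w4,w1,w4), (w4,w6,w4), (w5,w1,w4), (w5,w1,w5), (w5,w4,w5), (w5,w6,w4), (w5,w6,w5).

14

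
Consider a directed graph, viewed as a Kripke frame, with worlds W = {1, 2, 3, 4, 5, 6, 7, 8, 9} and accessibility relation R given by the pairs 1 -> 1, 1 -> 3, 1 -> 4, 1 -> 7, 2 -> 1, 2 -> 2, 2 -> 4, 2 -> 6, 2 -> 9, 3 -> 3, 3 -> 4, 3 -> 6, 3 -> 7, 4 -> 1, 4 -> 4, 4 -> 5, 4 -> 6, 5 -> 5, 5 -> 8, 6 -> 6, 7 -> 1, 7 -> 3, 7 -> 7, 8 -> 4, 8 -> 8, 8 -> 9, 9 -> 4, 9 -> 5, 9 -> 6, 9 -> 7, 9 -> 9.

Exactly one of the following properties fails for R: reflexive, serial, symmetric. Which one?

Reflexive: yes — every world is R-related to itself.
Serial: yes — every world has a successor (e.g. 1 R 1).
Symmetric: no — 1 R 3 but not 3 R 1.
Only symmetric fails.

symmetric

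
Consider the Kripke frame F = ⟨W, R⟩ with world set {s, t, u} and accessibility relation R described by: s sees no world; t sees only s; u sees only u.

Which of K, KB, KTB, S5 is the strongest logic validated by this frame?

Symmetric (axiom B): no — t R s but not s R t.
Reflexive (axiom T): no — s is not related to itself.
Euclidean (axiom 5): no — t R s and t R s, but not s R s.
So F validates K; KB would additionally require R to be symmetric. The strongest is K.

K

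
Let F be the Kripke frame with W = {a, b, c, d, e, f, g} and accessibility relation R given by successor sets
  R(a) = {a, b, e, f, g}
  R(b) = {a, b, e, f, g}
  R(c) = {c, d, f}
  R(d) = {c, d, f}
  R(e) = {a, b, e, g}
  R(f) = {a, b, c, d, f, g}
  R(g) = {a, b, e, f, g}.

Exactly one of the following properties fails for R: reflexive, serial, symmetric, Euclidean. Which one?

Euclidean

Reflexive: yes — every world is R-related to itself.
Serial: yes — every world has a successor (e.g. a R a).
Symmetric: yes — every pair in R has its reverse in R.
Euclidean: no — a R e and a R f, but not e R f.
Only Euclidean fails.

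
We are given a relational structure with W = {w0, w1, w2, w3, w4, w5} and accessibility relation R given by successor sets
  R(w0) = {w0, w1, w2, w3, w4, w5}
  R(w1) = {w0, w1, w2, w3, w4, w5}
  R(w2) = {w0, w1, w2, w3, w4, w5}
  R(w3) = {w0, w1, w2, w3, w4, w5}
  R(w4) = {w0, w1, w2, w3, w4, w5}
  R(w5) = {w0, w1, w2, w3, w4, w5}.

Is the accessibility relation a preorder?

Reflexive: yes — every world is R-related to itself.
Transitive: yes — every two-step R-path is closed by a direct edge.
So R is a preorder.

Yes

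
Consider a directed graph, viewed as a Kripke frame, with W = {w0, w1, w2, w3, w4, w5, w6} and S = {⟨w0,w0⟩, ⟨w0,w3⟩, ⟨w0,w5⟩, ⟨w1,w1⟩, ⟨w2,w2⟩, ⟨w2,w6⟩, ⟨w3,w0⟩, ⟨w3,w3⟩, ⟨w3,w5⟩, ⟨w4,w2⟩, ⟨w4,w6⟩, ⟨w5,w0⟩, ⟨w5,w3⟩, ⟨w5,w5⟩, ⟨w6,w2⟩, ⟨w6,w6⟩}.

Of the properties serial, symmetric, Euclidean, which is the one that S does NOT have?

Serial: yes — every world has a successor (e.g. w0 S w0).
Symmetric: no — w4 S w2 but not w2 S w4.
Euclidean: yes — any two successors of a common world are S-related.
Only symmetric fails.

symmetric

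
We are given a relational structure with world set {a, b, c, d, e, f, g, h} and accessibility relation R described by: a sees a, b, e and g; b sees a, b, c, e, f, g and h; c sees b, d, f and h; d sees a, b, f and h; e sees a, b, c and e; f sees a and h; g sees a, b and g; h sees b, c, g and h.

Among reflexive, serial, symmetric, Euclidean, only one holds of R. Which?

Reflexive: no — c is not related to itself.
Serial: yes — every world has a successor (e.g. a R a).
Symmetric: no — b R f but not f R b.
Euclidean: no — a R e and a R g, but not e R g.
Only serial holds.

serial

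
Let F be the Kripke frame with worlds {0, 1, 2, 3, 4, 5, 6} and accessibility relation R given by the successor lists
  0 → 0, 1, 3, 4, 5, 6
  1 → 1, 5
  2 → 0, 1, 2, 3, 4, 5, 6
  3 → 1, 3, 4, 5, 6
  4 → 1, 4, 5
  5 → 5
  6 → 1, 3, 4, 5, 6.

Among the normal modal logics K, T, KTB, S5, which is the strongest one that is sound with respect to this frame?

Reflexive (axiom T): yes — every world is R-related to itself.
Symmetric (axiom B): no — 0 R 1 but not 1 R 0.
Euclidean (axiom 5): no — 0 R 1 and 0 R 3, but not 1 R 3.
So F validates K, T; KTB would additionally require R to be symmetric. The strongest is T.

T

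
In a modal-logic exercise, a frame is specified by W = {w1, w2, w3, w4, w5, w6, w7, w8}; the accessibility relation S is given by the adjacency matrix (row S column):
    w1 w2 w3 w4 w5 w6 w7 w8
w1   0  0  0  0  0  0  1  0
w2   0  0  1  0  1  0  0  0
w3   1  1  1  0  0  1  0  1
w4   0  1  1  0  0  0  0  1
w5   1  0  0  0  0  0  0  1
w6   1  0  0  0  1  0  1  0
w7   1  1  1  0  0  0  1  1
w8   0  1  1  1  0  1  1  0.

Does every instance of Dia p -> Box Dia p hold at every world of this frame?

No

Axiom 5 corresponds to the accessibility relation being Euclidean.
Euclidean: no — w2 S w3 and w2 S w5, but not w3 S w5.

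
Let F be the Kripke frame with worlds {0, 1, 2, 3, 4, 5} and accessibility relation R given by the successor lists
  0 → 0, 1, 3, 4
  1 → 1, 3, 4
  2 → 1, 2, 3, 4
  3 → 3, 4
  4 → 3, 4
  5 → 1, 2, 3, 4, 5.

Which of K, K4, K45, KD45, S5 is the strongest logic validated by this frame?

Transitive (axiom 4): yes — every two-step R-path is closed by a direct edge.
Euclidean (axiom 5): no — 0 R 3 and 0 R 1, but not 3 R 1.
Serial (axiom D): yes — every world has a successor (e.g. 0 R 0).
Reflexive (axiom T): yes — every world is R-related to itself.
So F validates K, K4; K45 would additionally require R to be Euclidean. The strongest is K4.

K4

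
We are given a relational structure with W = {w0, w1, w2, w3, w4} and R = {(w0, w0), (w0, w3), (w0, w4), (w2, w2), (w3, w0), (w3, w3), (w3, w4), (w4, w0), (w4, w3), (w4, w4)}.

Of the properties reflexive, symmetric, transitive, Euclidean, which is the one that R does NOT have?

Reflexive: no — w1 is not related to itself.
Symmetric: yes — every pair in R has its reverse in R.
Transitive: yes — every two-step R-path is closed by a direct edge.
Euclidean: yes — any two successors of a common world are R-related.
Only reflexive fails.

reflexive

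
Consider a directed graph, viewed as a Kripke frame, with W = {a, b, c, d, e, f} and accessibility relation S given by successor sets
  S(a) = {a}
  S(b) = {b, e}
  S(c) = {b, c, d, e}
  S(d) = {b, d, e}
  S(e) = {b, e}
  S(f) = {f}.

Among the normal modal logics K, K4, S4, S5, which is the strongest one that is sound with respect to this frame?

Transitive (axiom 4): yes — every two-step S-path is closed by a direct edge.
Reflexive (axiom T): yes — every world is S-related to itself.
Euclidean (axiom 5): no — c S b and c S d, but not b S d.
So F validates K, K4, S4; S5 would additionally require S to be Euclidean. The strongest is S4.

S4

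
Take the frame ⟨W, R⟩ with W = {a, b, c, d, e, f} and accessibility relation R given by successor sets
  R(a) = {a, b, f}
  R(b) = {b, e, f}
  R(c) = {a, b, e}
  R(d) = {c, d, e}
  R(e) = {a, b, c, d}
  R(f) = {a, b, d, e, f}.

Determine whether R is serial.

Yes

Serial: yes — every world has a successor (e.g. a R a).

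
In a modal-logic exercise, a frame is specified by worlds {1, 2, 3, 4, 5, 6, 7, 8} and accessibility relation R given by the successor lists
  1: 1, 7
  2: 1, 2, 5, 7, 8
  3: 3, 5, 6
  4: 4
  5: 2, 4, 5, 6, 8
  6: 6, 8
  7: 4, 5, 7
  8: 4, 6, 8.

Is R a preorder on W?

No

Reflexive: yes — every world is R-related to itself.
Transitive: no — 1 R 7 and 7 R 4, but not 1 R 4.
So R is not a preorder.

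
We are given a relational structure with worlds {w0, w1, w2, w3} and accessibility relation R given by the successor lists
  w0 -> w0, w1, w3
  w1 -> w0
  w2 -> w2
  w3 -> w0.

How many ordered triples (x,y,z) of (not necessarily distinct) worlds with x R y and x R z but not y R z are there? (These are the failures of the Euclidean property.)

Enumerating: (w0,w1,w1), (w0,w1,w3), (w0,w3,w1), (w0,w3,w3).

4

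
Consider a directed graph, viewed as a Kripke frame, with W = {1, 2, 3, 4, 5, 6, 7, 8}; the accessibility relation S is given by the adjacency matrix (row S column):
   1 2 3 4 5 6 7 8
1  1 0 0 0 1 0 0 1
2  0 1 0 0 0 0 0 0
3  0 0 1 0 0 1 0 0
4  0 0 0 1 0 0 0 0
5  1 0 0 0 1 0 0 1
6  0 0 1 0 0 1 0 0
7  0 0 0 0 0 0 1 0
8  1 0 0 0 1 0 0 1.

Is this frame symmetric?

Yes

Symmetric: yes — every pair in S has its reverse in S.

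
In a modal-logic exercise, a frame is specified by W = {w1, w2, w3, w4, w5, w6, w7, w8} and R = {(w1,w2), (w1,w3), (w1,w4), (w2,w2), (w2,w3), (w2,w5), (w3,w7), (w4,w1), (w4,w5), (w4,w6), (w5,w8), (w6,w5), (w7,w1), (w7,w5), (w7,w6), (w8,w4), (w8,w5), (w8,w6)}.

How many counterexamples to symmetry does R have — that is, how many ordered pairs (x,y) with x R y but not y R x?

13

Enumerating: (w1,w2), (w1,w3), (w2,w3), (w2,w5), (w3,w7), (w4,w5), (w4,w6), (w6,w5), (w7,w1), (w7,w5), (w7,w6), (w8,w4), (w8,w6).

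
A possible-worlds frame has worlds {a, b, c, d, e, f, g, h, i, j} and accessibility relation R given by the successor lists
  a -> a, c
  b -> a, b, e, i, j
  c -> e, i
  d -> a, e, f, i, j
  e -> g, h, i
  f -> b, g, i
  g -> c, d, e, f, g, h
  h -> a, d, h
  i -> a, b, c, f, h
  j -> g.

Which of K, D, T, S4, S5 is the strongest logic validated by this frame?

D

Serial (axiom D): yes — every world has a successor (e.g. a R a).
Reflexive (axiom T): no — c is not related to itself.
Transitive (axiom 4): no — a R c and c R e, but not a R e.
Euclidean (axiom 5): no — b R a and b R e, but not a R e.
So F validates K, D; T would additionally require R to be reflexive. The strongest is D.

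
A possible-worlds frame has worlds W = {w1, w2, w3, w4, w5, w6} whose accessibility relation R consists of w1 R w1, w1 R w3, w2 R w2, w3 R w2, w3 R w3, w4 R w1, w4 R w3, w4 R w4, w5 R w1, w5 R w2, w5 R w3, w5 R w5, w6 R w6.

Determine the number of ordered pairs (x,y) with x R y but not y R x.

7

Enumerating: (w1,w3), (w3,w2), (w4,w1), (w4,w3), (w5,w1), (w5,w2), (w5,w3).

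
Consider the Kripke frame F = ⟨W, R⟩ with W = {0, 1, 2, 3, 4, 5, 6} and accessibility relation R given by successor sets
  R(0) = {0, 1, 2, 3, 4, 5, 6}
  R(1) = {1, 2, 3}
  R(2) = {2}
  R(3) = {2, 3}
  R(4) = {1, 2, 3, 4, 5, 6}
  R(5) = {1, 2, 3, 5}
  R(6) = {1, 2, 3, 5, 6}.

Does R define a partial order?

Reflexive: yes — every world is R-related to itself.
Transitive: yes — every two-step R-path is closed by a direct edge.
Antisymmetric: yes — no distinct pair is related both ways.
So R is a partial order.

Yes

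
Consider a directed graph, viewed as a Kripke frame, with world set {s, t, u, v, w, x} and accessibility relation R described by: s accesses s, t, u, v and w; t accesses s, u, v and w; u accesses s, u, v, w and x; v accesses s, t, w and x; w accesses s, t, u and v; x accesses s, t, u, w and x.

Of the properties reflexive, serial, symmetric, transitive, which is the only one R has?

serial

Reflexive: no — t is not related to itself.
Serial: yes — every world has a successor (e.g. s R s).
Symmetric: no — t R u but not u R t.
Transitive: no — s R u and u R x, but not s R x.
Only serial holds.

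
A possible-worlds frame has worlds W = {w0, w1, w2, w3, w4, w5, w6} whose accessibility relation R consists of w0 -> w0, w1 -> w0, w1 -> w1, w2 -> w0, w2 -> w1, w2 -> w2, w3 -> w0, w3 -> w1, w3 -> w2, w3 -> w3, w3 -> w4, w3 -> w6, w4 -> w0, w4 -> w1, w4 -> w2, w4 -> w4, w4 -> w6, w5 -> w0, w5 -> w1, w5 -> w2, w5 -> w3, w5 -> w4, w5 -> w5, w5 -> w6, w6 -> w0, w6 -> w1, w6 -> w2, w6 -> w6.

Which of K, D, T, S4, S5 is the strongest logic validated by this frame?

S4

Serial (axiom D): yes — every world has a successor (e.g. w0 R w0).
Reflexive (axiom T): yes — every world is R-related to itself.
Transitive (axiom 4): yes — every two-step R-path is closed by a direct edge.
Euclidean (axiom 5): no — w2 R w0 and w2 R w1, but not w0 R w1.
So F validates K, D, T, S4; S5 would additionally require R to be Euclidean. The strongest is S4.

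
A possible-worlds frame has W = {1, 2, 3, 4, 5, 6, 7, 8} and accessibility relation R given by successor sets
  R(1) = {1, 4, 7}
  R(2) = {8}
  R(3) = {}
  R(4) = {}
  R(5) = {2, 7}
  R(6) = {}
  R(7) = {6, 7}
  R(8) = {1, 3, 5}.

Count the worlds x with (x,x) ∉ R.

6

Enumerating: 2, 3, 4, 5, 6, 8.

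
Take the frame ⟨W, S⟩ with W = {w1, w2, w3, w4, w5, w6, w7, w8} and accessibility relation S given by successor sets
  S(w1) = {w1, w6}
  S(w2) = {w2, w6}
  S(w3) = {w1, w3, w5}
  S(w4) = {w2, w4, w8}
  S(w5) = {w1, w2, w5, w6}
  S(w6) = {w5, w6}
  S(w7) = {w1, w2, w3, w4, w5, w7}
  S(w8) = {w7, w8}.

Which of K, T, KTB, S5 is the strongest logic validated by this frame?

Reflexive (axiom T): yes — every world is S-related to itself.
Symmetric (axiom B): no — w1 S w6 but not w6 S w1.
Euclidean (axiom 5): no — w3 S w1 and w3 S w5, but not w1 S w5.
So F validates K, T; KTB would additionally require S to be symmetric. The strongest is T.

T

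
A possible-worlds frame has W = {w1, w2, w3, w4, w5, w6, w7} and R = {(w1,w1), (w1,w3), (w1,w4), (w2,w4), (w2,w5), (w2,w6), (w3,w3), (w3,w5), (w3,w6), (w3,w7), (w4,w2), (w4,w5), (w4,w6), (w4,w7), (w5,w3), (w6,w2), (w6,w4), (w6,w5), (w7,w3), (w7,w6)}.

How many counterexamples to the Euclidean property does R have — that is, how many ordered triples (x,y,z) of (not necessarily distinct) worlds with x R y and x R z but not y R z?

Enumerating: (w1,w3,w1), (w1,w3,w4), (w1,w4,w1), (w1,w4,w3), (w1,w4,w4), (w2,w4,w4), (w2,w5,w4), (w2,w5,w5), (w2,w5,w6), (w2,w6,w6), (w3,w5,w5), (w3,w5,w6), … and 24 more.
Total: 36.

36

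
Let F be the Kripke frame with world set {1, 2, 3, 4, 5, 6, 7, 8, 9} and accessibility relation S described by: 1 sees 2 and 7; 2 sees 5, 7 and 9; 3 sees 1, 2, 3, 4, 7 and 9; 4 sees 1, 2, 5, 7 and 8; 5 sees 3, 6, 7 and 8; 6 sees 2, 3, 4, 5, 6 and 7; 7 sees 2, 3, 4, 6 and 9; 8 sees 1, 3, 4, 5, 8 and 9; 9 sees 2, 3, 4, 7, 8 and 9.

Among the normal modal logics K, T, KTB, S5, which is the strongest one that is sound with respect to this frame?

K

Reflexive (axiom T): no — 1 is not related to itself.
Symmetric (axiom B): no — 1 S 2 but not 2 S 1.
Euclidean (axiom 5): no — 2 S 5 and 2 S 9, but not 5 S 9.
So F validates K; T would additionally require S to be reflexive. The strongest is K.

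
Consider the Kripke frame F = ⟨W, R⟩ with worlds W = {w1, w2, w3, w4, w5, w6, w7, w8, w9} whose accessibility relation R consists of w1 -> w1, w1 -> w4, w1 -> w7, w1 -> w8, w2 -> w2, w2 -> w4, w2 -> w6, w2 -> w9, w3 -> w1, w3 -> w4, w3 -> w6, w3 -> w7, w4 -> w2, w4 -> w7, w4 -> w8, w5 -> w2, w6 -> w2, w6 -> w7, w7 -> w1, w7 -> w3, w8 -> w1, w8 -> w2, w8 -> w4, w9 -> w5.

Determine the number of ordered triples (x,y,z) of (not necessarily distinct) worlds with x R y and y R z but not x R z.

40

Enumerating: (w1,w4,w2), (w1,w7,w3), (w1,w8,w2), (w2,w4,w7), (w2,w4,w8), (w2,w6,w7), (w2,w9,w5), (w3,w1,w8), (w3,w4,w2), (w3,w4,w8), (w3,w6,w2), (w3,w7,w3), … and 28 more.
Total: 40.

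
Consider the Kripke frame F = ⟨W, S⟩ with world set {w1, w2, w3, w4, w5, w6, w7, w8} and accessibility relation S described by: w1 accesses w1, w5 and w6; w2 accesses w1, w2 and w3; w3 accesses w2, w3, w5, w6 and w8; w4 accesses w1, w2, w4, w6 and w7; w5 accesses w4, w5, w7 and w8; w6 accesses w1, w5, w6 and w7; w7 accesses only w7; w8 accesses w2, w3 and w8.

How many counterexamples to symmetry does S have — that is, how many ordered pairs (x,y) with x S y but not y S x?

Enumerating: (w1,w5), (w2,w1), (w3,w5), (w3,w6), (w4,w1), (w4,w2), (w4,w6), (w4,w7), (w5,w4), (w5,w7), (w5,w8), (w6,w5), (w6,w7), (w8,w2).

14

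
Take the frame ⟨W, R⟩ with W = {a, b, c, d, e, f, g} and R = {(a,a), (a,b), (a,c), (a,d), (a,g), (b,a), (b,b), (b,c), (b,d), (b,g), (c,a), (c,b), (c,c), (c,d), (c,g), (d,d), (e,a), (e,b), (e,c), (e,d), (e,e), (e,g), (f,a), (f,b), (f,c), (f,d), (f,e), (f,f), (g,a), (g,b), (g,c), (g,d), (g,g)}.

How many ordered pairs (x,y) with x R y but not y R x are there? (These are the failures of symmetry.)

14

Enumerating: (a,d), (b,d), (c,d), (e,a), (e,b), (e,c), (e,d), (e,g), (f,a), (f,b), (f,c), (f,d), (f,e), (g,d).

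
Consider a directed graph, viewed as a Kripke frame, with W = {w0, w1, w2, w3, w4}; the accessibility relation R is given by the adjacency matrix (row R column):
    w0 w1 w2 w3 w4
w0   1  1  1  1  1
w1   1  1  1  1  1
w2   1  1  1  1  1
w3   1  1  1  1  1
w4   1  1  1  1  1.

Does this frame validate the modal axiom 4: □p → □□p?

Yes

By correspondence theory, 4 is valid on a frame iff R is transitive.
Transitive: yes — every two-step R-path is closed by a direct edge.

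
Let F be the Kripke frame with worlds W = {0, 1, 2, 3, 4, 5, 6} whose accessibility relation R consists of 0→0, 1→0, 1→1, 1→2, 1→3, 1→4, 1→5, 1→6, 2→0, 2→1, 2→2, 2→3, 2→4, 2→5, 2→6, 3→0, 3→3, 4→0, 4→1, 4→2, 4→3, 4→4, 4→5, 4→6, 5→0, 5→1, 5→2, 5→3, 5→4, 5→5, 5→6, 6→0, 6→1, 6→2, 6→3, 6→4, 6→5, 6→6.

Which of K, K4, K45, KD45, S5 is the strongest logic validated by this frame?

Transitive (axiom 4): yes — every two-step R-path is closed by a direct edge.
Euclidean (axiom 5): no — 1 R 0 and 1 R 2, but not 0 R 2.
Serial (axiom D): yes — every world has a successor (e.g. 0 R 0).
Reflexive (axiom T): yes — every world is R-related to itself.
So F validates K, K4; K45 would additionally require R to be Euclidean. The strongest is K4.

K4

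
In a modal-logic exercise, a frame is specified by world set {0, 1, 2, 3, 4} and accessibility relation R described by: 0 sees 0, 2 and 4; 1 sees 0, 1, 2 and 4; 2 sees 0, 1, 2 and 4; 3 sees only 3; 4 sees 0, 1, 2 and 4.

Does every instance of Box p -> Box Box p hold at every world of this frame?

Axiom 4 corresponds to the accessibility relation being transitive.
Transitive: no — 0 R 2 and 2 R 1, but not 0 R 1.

No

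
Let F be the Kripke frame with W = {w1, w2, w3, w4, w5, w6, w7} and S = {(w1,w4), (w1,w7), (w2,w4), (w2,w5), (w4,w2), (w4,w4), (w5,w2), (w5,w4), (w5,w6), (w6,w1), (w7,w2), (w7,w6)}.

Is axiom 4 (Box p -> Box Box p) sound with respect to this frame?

The schema 4 characterises exactly the transitive frames.
Transitive: no — w1 S w4 and w4 S w2, but not w1 S w2.

No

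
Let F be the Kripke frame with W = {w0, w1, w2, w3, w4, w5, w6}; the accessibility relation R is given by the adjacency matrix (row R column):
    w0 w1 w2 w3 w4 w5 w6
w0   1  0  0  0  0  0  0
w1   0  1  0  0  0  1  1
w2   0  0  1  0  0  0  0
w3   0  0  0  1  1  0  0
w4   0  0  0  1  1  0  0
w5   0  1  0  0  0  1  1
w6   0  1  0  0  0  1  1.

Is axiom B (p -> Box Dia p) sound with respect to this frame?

The schema B characterises exactly the symmetric frames.
Symmetric: yes — every pair in R has its reverse in R.

Yes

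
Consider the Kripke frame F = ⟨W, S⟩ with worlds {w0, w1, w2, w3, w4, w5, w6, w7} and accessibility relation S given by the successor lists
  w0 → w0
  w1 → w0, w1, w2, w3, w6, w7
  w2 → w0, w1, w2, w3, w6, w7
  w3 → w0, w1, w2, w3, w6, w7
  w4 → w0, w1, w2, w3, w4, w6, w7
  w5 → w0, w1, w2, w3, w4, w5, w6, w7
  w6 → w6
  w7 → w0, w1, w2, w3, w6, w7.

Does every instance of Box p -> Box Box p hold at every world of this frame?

The schema 4 characterises exactly the transitive frames.
Transitive: yes — every two-step S-path is closed by a direct edge.

Yes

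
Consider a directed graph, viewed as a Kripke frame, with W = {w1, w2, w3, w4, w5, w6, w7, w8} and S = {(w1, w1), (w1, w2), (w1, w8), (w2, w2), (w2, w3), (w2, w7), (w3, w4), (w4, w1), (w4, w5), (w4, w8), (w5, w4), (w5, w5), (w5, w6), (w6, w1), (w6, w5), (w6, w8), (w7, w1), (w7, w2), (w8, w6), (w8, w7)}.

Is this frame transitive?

Transitive: no — w1 S w2 and w2 S w3, but not w1 S w3.

No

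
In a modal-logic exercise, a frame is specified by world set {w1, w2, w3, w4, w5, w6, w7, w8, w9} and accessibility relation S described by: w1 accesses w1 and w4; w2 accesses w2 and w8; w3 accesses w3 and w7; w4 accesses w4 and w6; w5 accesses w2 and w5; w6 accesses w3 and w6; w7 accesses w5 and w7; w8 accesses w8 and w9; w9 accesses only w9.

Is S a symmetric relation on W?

No

Symmetric: no — w1 S w4 but not w4 S w1.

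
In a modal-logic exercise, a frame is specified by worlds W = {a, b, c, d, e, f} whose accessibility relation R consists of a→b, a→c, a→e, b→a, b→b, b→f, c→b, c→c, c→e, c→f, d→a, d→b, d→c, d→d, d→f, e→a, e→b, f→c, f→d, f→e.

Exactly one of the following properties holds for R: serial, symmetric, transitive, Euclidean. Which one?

Serial: yes — every world has a successor (e.g. a R b).
Symmetric: no — a R c but not c R a.
Transitive: no — a R b and b R f, but not a R f.
Euclidean: no — a R b and a R c, but not b R c.
Only serial holds.

serial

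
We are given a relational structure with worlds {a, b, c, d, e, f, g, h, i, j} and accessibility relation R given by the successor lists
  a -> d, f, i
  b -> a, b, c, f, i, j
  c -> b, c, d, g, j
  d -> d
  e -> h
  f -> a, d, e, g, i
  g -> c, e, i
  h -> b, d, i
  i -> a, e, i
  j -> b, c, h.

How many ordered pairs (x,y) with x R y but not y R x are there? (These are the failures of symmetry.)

17

Enumerating: (a,d), (b,a), (b,f), (b,i), (c,d), (e,h), (f,d), (f,e), (f,g), (f,i), (g,e), (g,i), (h,b), (h,d), (h,i), (i,e), (j,h).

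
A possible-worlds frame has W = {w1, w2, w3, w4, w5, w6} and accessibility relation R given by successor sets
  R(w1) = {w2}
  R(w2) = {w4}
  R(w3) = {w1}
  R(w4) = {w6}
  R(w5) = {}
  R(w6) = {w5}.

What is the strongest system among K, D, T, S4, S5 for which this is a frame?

K

Serial (axiom D): no — w5 has no R-successor.
Reflexive (axiom T): no — w1 is not related to itself.
Transitive (axiom 4): no — w1 R w2 and w2 R w4, but not w1 R w4.
Euclidean (axiom 5): no — w1 R w2 and w1 R w2, but not w2 R w2.
So F validates K; D would additionally require R to be serial. The strongest is K.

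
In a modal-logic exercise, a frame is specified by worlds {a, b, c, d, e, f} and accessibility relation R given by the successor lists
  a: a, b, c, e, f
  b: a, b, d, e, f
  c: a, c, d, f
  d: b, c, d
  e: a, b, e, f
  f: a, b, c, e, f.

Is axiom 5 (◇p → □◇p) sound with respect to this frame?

No

Axiom 5 corresponds to the accessibility relation being Euclidean.
Euclidean: no — a R b and a R c, but not b R c.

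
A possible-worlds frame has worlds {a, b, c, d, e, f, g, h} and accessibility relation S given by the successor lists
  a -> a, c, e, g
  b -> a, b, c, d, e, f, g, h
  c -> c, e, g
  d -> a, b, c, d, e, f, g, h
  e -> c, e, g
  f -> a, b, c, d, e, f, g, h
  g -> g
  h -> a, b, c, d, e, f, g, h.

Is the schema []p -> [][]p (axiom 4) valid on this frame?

Yes

The schema 4 characterises exactly the transitive frames.
Transitive: yes — every two-step S-path is closed by a direct edge.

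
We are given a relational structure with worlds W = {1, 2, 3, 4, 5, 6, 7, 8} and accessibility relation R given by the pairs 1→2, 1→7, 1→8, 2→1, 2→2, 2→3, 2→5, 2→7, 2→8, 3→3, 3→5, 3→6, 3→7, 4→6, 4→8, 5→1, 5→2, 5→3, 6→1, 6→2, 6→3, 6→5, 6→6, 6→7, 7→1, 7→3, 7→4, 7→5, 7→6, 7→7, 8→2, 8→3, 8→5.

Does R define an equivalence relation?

No

Reflexive: no — 1 is not related to itself.
Symmetric: no — 1 R 8 but not 8 R 1.
Transitive: no — 1 R 2 and 2 R 3, but not 1 R 3.
So R is not an equivalence relation.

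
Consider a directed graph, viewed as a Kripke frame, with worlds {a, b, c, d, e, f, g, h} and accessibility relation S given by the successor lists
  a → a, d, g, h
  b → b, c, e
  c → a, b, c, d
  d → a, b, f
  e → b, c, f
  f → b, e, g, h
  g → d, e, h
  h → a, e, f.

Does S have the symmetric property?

No

Symmetric: no — a S g but not g S a.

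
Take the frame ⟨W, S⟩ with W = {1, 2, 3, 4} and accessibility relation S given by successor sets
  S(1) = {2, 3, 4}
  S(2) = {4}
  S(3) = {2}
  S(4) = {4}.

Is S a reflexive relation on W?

No

Reflexive: no — 1 is not related to itself.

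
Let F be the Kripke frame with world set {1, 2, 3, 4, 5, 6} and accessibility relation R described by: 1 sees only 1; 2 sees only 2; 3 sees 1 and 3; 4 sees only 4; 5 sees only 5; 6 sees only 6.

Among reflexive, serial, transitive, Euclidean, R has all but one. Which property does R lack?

Euclidean

Reflexive: yes — every world is R-related to itself.
Serial: yes — every world has a successor (e.g. 1 R 1).
Transitive: yes — every two-step R-path is closed by a direct edge.
Euclidean: no — 3 R 1 and 3 R 3, but not 1 R 3.
Only Euclidean fails.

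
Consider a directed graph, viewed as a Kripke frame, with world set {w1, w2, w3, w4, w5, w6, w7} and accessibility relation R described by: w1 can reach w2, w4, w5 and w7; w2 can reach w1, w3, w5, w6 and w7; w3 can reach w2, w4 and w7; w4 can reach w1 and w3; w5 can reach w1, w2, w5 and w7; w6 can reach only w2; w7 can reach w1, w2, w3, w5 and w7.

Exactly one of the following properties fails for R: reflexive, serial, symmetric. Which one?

reflexive

Reflexive: no — w1 is not related to itself.
Serial: yes — every world has a successor (e.g. w1 R w2).
Symmetric: yes — every pair in R has its reverse in R.
Only reflexive fails.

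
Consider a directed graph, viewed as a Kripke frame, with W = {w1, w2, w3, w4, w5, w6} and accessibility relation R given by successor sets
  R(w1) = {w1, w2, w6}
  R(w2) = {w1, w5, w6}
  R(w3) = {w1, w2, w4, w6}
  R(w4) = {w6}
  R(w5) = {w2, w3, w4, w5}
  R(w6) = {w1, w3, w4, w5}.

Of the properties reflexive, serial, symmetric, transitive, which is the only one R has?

serial

Reflexive: no — w2 is not related to itself.
Serial: yes — every world has a successor (e.g. w1 R w1).
Symmetric: no — w2 R w6 but not w6 R w2.
Transitive: no — w1 R w2 and w2 R w5, but not w1 R w5.
Only serial holds.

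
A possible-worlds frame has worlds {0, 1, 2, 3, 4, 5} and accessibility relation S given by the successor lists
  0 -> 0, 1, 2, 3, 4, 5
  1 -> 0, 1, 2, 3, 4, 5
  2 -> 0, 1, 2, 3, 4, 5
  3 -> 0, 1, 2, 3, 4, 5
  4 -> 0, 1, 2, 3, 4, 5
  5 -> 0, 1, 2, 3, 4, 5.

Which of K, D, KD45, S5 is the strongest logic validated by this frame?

Serial (axiom D): yes — every world has a successor (e.g. 0 S 0).
Euclidean (axiom 5): yes — any two successors of a common world are S-related.
Transitive (axiom 4): yes — every two-step S-path is closed by a direct edge.
Reflexive (axiom T): yes — every world is S-related to itself.
So F validates K, D, KD45, S5. The strongest is S5.

S5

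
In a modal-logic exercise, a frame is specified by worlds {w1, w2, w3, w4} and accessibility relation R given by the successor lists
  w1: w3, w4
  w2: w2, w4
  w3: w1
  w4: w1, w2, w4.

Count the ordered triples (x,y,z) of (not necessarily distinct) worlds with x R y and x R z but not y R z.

7

Enumerating: (w1,w3,w3), (w1,w3,w4), (w1,w4,w3), (w3,w1,w1), (w4,w1,w1), (w4,w1,w2), (w4,w2,w1).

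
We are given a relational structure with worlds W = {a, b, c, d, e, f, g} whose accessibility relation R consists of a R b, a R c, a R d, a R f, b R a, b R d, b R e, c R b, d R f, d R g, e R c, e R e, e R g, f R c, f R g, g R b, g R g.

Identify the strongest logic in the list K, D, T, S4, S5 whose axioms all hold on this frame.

D

Serial (axiom D): yes — every world has a successor (e.g. a R b).
Reflexive (axiom T): no — a is not related to itself.
Transitive (axiom 4): no — a R b and b R e, but not a R e.
Euclidean (axiom 5): no — a R b and a R c, but not b R c.
So F validates K, D; T would additionally require R to be reflexive. The strongest is D.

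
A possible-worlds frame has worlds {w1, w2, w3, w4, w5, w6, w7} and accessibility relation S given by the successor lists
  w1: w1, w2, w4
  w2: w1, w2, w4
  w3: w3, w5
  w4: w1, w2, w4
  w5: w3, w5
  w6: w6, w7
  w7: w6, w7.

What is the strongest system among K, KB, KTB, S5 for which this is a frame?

S5

Symmetric (axiom B): yes — every pair in S has its reverse in S.
Reflexive (axiom T): yes — every world is S-related to itself.
Euclidean (axiom 5): yes — any two successors of a common world are S-related.
So F validates K, KB, KTB, S5. The strongest is S5.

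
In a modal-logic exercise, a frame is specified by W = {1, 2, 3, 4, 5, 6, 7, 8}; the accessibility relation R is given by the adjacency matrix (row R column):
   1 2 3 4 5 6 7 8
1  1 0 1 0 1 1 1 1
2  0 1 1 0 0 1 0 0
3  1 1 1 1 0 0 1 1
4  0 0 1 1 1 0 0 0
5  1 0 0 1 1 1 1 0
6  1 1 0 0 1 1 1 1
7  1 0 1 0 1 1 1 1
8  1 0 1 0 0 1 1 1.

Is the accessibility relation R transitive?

No

Transitive: no — 1 R 3 and 3 R 2, but not 1 R 2.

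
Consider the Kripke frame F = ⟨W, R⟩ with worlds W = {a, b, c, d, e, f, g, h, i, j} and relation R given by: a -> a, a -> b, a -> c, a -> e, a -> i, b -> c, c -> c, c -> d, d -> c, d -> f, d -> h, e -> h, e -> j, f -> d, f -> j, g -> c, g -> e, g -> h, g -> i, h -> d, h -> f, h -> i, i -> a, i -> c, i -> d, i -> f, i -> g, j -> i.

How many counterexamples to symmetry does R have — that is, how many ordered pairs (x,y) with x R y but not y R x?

Enumerating: (a,b), (a,c), (a,e), (b,c), (e,h), (e,j), (f,j), (g,c), (g,e), (g,h), (h,f), (h,i), (i,c), (i,d), (i,f), (j,i).

16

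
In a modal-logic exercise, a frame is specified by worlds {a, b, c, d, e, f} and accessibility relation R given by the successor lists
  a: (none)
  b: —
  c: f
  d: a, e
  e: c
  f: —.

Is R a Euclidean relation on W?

Euclidean: no — d R a and d R e, but not a R e.

No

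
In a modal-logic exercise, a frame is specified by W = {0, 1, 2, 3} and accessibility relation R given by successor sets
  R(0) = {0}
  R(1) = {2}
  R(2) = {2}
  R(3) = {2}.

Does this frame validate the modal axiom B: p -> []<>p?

No

The schema B characterises exactly the symmetric frames.
Symmetric: no — 1 R 2 but not 2 R 1.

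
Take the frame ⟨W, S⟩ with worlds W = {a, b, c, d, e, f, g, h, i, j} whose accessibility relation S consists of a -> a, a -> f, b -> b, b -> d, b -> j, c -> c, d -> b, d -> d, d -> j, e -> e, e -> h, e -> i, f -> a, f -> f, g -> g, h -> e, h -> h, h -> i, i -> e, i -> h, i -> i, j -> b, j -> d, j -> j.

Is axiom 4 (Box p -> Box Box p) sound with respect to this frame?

Axiom 4 corresponds to the accessibility relation being transitive.
Transitive: yes — every two-step S-path is closed by a direct edge.

Yes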